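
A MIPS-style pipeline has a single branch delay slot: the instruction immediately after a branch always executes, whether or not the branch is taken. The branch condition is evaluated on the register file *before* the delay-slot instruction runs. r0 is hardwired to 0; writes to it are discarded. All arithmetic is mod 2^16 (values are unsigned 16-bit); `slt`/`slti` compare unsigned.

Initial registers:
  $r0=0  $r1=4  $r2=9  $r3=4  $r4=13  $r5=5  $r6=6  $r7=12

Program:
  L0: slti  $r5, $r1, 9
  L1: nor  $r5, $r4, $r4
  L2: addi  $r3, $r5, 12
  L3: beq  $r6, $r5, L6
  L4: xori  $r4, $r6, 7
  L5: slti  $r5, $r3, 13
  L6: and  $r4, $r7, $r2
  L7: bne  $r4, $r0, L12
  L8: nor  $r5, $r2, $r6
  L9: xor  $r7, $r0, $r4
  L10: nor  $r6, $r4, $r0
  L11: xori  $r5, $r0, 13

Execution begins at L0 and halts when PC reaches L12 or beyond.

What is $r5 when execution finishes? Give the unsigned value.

PC=0  slti  $r5, $r1, 9      | $r0=0 $r1=4 $r2=9 $r3=4 $r4=13 $r5=1 $r6=6 $r7=12
PC=1  nor  $r5, $r4, $r4     | $r0=0 $r1=4 $r2=9 $r3=4 $r4=13 $r5=65522 $r6=6 $r7=12
PC=2  addi  $r3, $r5, 12     | $r0=0 $r1=4 $r2=9 $r3=65534 $r4=13 $r5=65522 $r6=6 $r7=12
PC=3  beq  $r6, $r5, L6      | $r0=0 $r1=4 $r2=9 $r3=65534 $r4=13 $r5=65522 $r6=6 $r7=12  [not taken]
PC=4  xori  $r4, $r6, 7      | $r0=0 $r1=4 $r2=9 $r3=65534 $r4=1 $r5=65522 $r6=6 $r7=12
PC=5  slti  $r5, $r3, 13     | $r0=0 $r1=4 $r2=9 $r3=65534 $r4=1 $r5=0 $r6=6 $r7=12
PC=6  and  $r4, $r7, $r2     | $r0=0 $r1=4 $r2=9 $r3=65534 $r4=8 $r5=0 $r6=6 $r7=12
PC=7  bne  $r4, $r0, L12     | $r0=0 $r1=4 $r2=9 $r3=65534 $r4=8 $r5=0 $r6=6 $r7=12  [TAKEN]
PC=8  nor  $r5, $r2, $r6     | $r0=0 $r1=4 $r2=9 $r3=65534 $r4=8 $r5=65520 $r6=6 $r7=12

65520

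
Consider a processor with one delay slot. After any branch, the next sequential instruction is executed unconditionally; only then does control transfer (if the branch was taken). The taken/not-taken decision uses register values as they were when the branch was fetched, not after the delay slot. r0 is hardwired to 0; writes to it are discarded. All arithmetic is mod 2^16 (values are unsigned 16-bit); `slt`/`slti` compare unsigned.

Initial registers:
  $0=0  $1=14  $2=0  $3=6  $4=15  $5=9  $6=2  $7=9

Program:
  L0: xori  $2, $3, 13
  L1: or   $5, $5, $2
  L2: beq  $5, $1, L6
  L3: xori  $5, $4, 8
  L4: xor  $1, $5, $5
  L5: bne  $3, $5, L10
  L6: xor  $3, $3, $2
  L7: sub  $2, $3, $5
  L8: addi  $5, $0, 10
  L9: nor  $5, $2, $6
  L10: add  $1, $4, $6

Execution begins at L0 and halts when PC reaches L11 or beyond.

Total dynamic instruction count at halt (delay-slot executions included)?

8

#0 xori  $2, $3, 13 ; 0/14/11/6/15/9/2/9
#1 or   $5, $5, $2 ; 0/14/11/6/15/11/2/9
#2 beq  $5, $1, L6 ; 0/14/11/6/15/11/2/9 ; →fallthru
#3 xori  $5, $4, 8 ; 0/14/11/6/15/7/2/9
#4 xor  $1, $5, $5 ; 0/0/11/6/15/7/2/9
#5 bne  $3, $5, L10 ; 0/0/11/6/15/7/2/9 ; →target
#6 xor  $3, $3, $2 ; 0/0/11/13/15/7/2/9
#10 add  $1, $4, $6 ; 0/17/11/13/15/7/2/9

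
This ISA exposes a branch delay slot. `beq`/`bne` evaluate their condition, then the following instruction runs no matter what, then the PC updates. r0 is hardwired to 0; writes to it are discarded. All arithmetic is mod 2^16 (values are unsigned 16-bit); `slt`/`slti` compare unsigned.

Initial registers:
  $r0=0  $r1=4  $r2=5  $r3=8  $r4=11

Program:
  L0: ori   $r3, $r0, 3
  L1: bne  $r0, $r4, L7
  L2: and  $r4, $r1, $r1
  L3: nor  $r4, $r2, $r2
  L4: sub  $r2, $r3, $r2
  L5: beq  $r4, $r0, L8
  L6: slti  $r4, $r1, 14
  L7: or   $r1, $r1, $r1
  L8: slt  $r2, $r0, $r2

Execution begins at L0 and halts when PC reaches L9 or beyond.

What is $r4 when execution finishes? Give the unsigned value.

#0 ori   $r3, $r0, 3 ; 0/4/5/3/11
#1 bne  $r0, $r4, L7 ; 0/4/5/3/11 ; →target
#2 and  $r4, $r1, $r1 ; 0/4/5/3/4
#7 or   $r1, $r1, $r1 ; 0/4/5/3/4
#8 slt  $r2, $r0, $r2 ; 0/4/1/3/4

4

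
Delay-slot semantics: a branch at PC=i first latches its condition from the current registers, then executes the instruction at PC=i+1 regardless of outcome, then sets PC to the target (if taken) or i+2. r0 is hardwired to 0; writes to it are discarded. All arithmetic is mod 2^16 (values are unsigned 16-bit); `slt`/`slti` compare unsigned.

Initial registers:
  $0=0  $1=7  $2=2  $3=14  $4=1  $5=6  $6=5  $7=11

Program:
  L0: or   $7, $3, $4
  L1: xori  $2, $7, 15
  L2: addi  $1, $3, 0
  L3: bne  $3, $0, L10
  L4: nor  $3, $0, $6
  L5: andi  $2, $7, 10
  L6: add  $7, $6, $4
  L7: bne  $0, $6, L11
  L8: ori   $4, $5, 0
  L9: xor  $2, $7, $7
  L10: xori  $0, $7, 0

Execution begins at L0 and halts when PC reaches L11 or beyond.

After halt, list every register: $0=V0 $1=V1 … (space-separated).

$0=0 $1=14 $2=0 $3=65530 $4=1 $5=6 $6=5 $7=15

[0] or   $7, $3, $4  →  {$0:0, $1:7, $2:2, $3:14, $4:1, $5:6, $6:5, $7:15}
[1] xori  $2, $7, 15  →  {$0:0, $1:7, $2:0, $3:14, $4:1, $5:6, $6:5, $7:15}
[2] addi  $1, $3, 0  →  {$0:0, $1:14, $2:0, $3:14, $4:1, $5:6, $6:5, $7:15}
[3] bne  $3, $0, L10  →  {$0:0, $1:14, $2:0, $3:14, $4:1, $5:6, $6:5, $7:15}  ⟨branch taken⟩
[4] nor  $3, $0, $6  →  {$0:0, $1:14, $2:0, $3:65530, $4:1, $5:6, $6:5, $7:15}
[10] xori  $0, $7, 0  →  {$0:0, $1:14, $2:0, $3:65530, $4:1, $5:6, $6:5, $7:15}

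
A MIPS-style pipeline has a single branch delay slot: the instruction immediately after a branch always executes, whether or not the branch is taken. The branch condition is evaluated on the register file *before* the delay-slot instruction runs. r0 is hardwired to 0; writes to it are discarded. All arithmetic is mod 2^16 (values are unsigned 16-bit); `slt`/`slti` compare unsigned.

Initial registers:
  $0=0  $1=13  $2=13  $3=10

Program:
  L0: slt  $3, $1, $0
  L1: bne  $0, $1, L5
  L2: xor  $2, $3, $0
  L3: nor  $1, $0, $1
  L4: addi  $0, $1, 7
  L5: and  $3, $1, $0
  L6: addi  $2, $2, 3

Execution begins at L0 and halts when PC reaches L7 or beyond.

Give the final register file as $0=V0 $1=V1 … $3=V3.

#0 slt  $3, $1, $0 ; 0/13/13/0
#1 bne  $0, $1, L5 ; 0/13/13/0 ; →target
#2 xor  $2, $3, $0 ; 0/13/0/0
#5 and  $3, $1, $0 ; 0/13/0/0
#6 addi  $2, $2, 3 ; 0/13/3/0

$0=0 $1=13 $2=3 $3=0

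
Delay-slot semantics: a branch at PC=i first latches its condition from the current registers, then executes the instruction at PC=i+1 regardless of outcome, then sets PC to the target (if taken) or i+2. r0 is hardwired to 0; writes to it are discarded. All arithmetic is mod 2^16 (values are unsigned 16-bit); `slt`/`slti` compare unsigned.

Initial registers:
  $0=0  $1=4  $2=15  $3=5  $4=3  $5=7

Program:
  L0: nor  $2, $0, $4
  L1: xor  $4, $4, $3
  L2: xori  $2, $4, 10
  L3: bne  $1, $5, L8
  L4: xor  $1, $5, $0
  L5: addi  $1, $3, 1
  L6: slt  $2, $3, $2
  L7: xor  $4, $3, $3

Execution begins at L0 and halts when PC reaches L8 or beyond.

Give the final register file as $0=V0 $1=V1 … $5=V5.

$0=0 $1=7 $2=12 $3=5 $4=6 $5=7

[0] nor  $2, $0, $4  →  {$0:0, $1:4, $2:65532, $3:5, $4:3, $5:7}
[1] xor  $4, $4, $3  →  {$0:0, $1:4, $2:65532, $3:5, $4:6, $5:7}
[2] xori  $2, $4, 10  →  {$0:0, $1:4, $2:12, $3:5, $4:6, $5:7}
[3] bne  $1, $5, L8  →  {$0:0, $1:4, $2:12, $3:5, $4:6, $5:7}  ⟨branch taken⟩
[4] xor  $1, $5, $0  →  {$0:0, $1:7, $2:12, $3:5, $4:6, $5:7}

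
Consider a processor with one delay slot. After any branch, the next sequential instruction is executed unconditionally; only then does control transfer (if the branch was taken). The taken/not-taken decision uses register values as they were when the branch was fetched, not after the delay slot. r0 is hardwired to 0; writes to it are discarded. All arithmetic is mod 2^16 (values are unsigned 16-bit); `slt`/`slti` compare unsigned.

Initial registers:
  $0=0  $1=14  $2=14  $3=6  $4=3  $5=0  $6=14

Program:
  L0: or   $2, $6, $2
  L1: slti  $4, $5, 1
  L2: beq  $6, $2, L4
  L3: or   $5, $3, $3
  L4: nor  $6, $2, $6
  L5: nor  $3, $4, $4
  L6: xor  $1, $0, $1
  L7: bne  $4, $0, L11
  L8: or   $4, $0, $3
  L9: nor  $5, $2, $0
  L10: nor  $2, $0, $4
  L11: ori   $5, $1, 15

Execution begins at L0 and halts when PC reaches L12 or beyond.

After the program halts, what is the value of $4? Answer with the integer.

65534

PC=0  or   $2, $6, $2        | $0=0 $1=14 $2=14 $3=6 $4=3 $5=0 $6=14
PC=1  slti  $4, $5, 1        | $0=0 $1=14 $2=14 $3=6 $4=1 $5=0 $6=14
PC=2  beq  $6, $2, L4        | $0=0 $1=14 $2=14 $3=6 $4=1 $5=0 $6=14  [TAKEN]
PC=3  or   $5, $3, $3        | $0=0 $1=14 $2=14 $3=6 $4=1 $5=6 $6=14
PC=4  nor  $6, $2, $6        | $0=0 $1=14 $2=14 $3=6 $4=1 $5=6 $6=65521
PC=5  nor  $3, $4, $4        | $0=0 $1=14 $2=14 $3=65534 $4=1 $5=6 $6=65521
PC=6  xor  $1, $0, $1        | $0=0 $1=14 $2=14 $3=65534 $4=1 $5=6 $6=65521
PC=7  bne  $4, $0, L11       | $0=0 $1=14 $2=14 $3=65534 $4=1 $5=6 $6=65521  [TAKEN]
PC=8  or   $4, $0, $3        | $0=0 $1=14 $2=14 $3=65534 $4=65534 $5=6 $6=65521
PC=11 ori   $5, $1, 15       | $0=0 $1=14 $2=14 $3=65534 $4=65534 $5=15 $6=65521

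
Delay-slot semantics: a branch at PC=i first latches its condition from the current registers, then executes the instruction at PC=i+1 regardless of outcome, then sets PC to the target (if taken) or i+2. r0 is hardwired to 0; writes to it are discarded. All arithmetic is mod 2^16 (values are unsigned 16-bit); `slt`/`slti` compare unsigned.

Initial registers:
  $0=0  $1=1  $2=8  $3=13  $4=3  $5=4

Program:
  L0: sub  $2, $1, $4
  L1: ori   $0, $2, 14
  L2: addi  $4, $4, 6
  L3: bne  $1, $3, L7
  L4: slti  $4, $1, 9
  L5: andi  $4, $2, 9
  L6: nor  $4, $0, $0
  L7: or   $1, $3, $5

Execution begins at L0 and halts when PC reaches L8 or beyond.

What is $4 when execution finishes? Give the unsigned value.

PC=0  sub  $2, $1, $4        | $0=0 $1=1 $2=65534 $3=13 $4=3 $5=4
PC=1  ori   $0, $2, 14       | $0=0 $1=1 $2=65534 $3=13 $4=3 $5=4
PC=2  addi  $4, $4, 6        | $0=0 $1=1 $2=65534 $3=13 $4=9 $5=4
PC=3  bne  $1, $3, L7        | $0=0 $1=1 $2=65534 $3=13 $4=9 $5=4  [TAKEN]
PC=4  slti  $4, $1, 9        | $0=0 $1=1 $2=65534 $3=13 $4=1 $5=4
PC=7  or   $1, $3, $5        | $0=0 $1=13 $2=65534 $3=13 $4=1 $5=4

1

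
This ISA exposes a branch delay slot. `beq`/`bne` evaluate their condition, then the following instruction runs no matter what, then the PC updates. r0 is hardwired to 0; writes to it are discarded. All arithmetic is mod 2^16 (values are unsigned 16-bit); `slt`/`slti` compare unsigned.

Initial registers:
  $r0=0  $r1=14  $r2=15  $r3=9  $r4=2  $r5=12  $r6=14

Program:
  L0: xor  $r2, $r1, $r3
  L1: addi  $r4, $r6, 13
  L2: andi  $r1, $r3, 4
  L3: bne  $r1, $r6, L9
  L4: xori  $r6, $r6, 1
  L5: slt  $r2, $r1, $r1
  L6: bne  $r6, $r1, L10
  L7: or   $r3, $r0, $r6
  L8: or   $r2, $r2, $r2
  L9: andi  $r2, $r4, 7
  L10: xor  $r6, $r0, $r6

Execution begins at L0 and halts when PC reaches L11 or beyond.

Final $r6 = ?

PC=0  xor  $r2, $r1, $r3     | $r0=0 $r1=14 $r2=7 $r3=9 $r4=2 $r5=12 $r6=14
PC=1  addi  $r4, $r6, 13     | $r0=0 $r1=14 $r2=7 $r3=9 $r4=27 $r5=12 $r6=14
PC=2  andi  $r1, $r3, 4      | $r0=0 $r1=0 $r2=7 $r3=9 $r4=27 $r5=12 $r6=14
PC=3  bne  $r1, $r6, L9      | $r0=0 $r1=0 $r2=7 $r3=9 $r4=27 $r5=12 $r6=14  [TAKEN]
PC=4  xori  $r6, $r6, 1      | $r0=0 $r1=0 $r2=7 $r3=9 $r4=27 $r5=12 $r6=15
PC=9  andi  $r2, $r4, 7      | $r0=0 $r1=0 $r2=3 $r3=9 $r4=27 $r5=12 $r6=15
PC=10 xor  $r6, $r0, $r6     | $r0=0 $r1=0 $r2=3 $r3=9 $r4=27 $r5=12 $r6=15

15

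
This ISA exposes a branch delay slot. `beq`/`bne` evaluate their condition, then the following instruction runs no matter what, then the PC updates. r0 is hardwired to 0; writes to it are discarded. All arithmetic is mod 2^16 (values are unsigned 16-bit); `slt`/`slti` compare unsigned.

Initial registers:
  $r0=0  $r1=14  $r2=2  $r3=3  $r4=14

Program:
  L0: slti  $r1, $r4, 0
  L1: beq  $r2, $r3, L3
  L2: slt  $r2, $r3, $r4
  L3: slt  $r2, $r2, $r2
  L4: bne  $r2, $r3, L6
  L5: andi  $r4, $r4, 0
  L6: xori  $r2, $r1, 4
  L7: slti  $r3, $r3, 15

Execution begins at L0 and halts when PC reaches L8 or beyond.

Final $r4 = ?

[0] slti  $r1, $r4, 0  →  {$r0:0, $r1:0, $r2:2, $r3:3, $r4:14}
[1] beq  $r2, $r3, L3  →  {$r0:0, $r1:0, $r2:2, $r3:3, $r4:14}  ⟨branch fallthrough⟩
[2] slt  $r2, $r3, $r4  →  {$r0:0, $r1:0, $r2:1, $r3:3, $r4:14}
[3] slt  $r2, $r2, $r2  →  {$r0:0, $r1:0, $r2:0, $r3:3, $r4:14}
[4] bne  $r2, $r3, L6  →  {$r0:0, $r1:0, $r2:0, $r3:3, $r4:14}  ⟨branch taken⟩
[5] andi  $r4, $r4, 0  →  {$r0:0, $r1:0, $r2:0, $r3:3, $r4:0}
[6] xori  $r2, $r1, 4  →  {$r0:0, $r1:0, $r2:4, $r3:3, $r4:0}
[7] slti  $r3, $r3, 15  →  {$r0:0, $r1:0, $r2:4, $r3:1, $r4:0}

0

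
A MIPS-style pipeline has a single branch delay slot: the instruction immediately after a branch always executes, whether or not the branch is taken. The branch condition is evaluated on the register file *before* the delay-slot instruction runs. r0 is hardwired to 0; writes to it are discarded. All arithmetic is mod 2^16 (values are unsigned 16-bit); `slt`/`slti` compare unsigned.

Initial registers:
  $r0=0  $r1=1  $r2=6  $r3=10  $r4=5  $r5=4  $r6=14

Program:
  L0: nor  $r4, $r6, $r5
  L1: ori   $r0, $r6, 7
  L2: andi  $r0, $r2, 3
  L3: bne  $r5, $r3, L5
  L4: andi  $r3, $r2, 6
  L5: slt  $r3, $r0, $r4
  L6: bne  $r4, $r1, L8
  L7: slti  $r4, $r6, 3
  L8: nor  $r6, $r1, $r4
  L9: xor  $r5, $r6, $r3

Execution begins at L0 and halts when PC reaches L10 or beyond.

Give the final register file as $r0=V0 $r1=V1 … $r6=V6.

$r0=0 $r1=1 $r2=6 $r3=1 $r4=0 $r5=65535 $r6=65534

[0] nor  $r4, $r6, $r5  →  {$r0:0, $r1:1, $r2:6, $r3:10, $r4:65521, $r5:4, $r6:14}
[1] ori   $r0, $r6, 7  →  {$r0:0, $r1:1, $r2:6, $r3:10, $r4:65521, $r5:4, $r6:14}
[2] andi  $r0, $r2, 3  →  {$r0:0, $r1:1, $r2:6, $r3:10, $r4:65521, $r5:4, $r6:14}
[3] bne  $r5, $r3, L5  →  {$r0:0, $r1:1, $r2:6, $r3:10, $r4:65521, $r5:4, $r6:14}  ⟨branch taken⟩
[4] andi  $r3, $r2, 6  →  {$r0:0, $r1:1, $r2:6, $r3:6, $r4:65521, $r5:4, $r6:14}
[5] slt  $r3, $r0, $r4  →  {$r0:0, $r1:1, $r2:6, $r3:1, $r4:65521, $r5:4, $r6:14}
[6] bne  $r4, $r1, L8  →  {$r0:0, $r1:1, $r2:6, $r3:1, $r4:65521, $r5:4, $r6:14}  ⟨branch taken⟩
[7] slti  $r4, $r6, 3  →  {$r0:0, $r1:1, $r2:6, $r3:1, $r4:0, $r5:4, $r6:14}
[8] nor  $r6, $r1, $r4  →  {$r0:0, $r1:1, $r2:6, $r3:1, $r4:0, $r5:4, $r6:65534}
[9] xor  $r5, $r6, $r3  →  {$r0:0, $r1:1, $r2:6, $r3:1, $r4:0, $r5:65535, $r6:65534}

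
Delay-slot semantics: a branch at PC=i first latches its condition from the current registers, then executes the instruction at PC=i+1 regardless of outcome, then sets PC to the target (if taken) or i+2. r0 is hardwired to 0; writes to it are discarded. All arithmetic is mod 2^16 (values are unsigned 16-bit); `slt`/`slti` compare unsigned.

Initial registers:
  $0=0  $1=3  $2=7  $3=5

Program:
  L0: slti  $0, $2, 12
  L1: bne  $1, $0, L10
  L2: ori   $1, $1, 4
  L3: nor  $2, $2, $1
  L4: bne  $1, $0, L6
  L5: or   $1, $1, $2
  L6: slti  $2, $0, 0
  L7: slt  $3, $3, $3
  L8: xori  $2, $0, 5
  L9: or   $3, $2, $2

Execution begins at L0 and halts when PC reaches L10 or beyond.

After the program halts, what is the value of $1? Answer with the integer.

#0 slti  $0, $2, 12 ; 0/3/7/5
#1 bne  $1, $0, L10 ; 0/3/7/5 ; →target
#2 ori   $1, $1, 4 ; 0/7/7/5

7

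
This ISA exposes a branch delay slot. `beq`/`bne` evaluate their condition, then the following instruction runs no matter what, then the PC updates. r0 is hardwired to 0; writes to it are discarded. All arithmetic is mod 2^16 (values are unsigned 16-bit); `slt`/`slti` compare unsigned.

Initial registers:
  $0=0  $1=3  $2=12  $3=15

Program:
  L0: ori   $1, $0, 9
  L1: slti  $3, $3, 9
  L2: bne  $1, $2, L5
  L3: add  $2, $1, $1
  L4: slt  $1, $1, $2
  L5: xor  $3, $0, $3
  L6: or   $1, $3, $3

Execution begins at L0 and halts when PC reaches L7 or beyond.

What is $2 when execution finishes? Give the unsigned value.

18

  step pc=0: ori   $1, $0, 9  regs=(0,9,12,15)
  step pc=1: slti  $3, $3, 9  regs=(0,9,12,0)
  step pc=2: bne  $1, $2, L5  cond=T  regs=(0,9,12,0)
  step pc=3: add  $2, $1, $1  regs=(0,9,18,0)
  step pc=5: xor  $3, $0, $3  regs=(0,9,18,0)
  step pc=6: or   $1, $3, $3  regs=(0,0,18,0)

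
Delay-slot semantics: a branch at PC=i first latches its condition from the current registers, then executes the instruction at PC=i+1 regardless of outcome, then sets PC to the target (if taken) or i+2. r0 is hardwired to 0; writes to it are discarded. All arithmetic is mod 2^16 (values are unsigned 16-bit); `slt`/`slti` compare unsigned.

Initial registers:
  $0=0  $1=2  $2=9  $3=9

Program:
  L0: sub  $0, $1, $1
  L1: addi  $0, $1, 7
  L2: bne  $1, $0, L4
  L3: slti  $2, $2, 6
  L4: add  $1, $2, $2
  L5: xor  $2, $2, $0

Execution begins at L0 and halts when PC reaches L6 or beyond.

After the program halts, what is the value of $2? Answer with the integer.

0

[0] sub  $0, $1, $1  →  {$0:0, $1:2, $2:9, $3:9}
[1] addi  $0, $1, 7  →  {$0:0, $1:2, $2:9, $3:9}
[2] bne  $1, $0, L4  →  {$0:0, $1:2, $2:9, $3:9}  ⟨branch taken⟩
[3] slti  $2, $2, 6  →  {$0:0, $1:2, $2:0, $3:9}
[4] add  $1, $2, $2  →  {$0:0, $1:0, $2:0, $3:9}
[5] xor  $2, $2, $0  →  {$0:0, $1:0, $2:0, $3:9}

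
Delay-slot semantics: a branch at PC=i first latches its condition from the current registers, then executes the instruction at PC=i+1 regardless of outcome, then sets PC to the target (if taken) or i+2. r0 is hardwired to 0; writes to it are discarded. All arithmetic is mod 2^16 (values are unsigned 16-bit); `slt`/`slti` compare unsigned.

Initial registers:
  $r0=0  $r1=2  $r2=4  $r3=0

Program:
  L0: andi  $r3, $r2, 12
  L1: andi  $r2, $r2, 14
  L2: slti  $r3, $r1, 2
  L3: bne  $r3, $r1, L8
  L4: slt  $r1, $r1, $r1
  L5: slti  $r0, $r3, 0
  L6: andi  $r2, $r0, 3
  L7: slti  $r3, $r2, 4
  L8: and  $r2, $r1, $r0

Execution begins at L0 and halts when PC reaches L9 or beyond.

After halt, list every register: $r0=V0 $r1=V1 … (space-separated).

[0] andi  $r3, $r2, 12  →  {$r0:0, $r1:2, $r2:4, $r3:4}
[1] andi  $r2, $r2, 14  →  {$r0:0, $r1:2, $r2:4, $r3:4}
[2] slti  $r3, $r1, 2  →  {$r0:0, $r1:2, $r2:4, $r3:0}
[3] bne  $r3, $r1, L8  →  {$r0:0, $r1:2, $r2:4, $r3:0}  ⟨branch taken⟩
[4] slt  $r1, $r1, $r1  →  {$r0:0, $r1:0, $r2:4, $r3:0}
[8] and  $r2, $r1, $r0  →  {$r0:0, $r1:0, $r2:0, $r3:0}

$r0=0 $r1=0 $r2=0 $r3=0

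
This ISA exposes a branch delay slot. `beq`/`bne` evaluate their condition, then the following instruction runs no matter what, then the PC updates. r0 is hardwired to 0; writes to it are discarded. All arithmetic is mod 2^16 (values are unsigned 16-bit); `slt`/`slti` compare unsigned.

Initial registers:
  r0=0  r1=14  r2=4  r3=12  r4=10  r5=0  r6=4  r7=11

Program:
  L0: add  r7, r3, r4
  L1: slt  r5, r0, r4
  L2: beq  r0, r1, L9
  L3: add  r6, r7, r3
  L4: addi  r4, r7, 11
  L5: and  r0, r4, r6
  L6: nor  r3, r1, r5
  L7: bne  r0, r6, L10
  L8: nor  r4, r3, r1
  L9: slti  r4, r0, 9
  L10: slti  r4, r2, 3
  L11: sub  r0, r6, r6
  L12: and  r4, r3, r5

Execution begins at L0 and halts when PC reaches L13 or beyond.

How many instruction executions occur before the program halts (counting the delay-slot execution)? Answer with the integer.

#0 add  r7, r3, r4 ; 0/14/4/12/10/0/4/22
#1 slt  r5, r0, r4 ; 0/14/4/12/10/1/4/22
#2 beq  r0, r1, L9 ; 0/14/4/12/10/1/4/22 ; →fallthru
#3 add  r6, r7, r3 ; 0/14/4/12/10/1/34/22
#4 addi  r4, r7, 11 ; 0/14/4/12/33/1/34/22
#5 and  r0, r4, r6 ; 0/14/4/12/33/1/34/22
#6 nor  r3, r1, r5 ; 0/14/4/65520/33/1/34/22
#7 bne  r0, r6, L10 ; 0/14/4/65520/33/1/34/22 ; →target
#8 nor  r4, r3, r1 ; 0/14/4/65520/1/1/34/22
#10 slti  r4, r2, 3 ; 0/14/4/65520/0/1/34/22
#11 sub  r0, r6, r6 ; 0/14/4/65520/0/1/34/22
#12 and  r4, r3, r5 ; 0/14/4/65520/0/1/34/22

12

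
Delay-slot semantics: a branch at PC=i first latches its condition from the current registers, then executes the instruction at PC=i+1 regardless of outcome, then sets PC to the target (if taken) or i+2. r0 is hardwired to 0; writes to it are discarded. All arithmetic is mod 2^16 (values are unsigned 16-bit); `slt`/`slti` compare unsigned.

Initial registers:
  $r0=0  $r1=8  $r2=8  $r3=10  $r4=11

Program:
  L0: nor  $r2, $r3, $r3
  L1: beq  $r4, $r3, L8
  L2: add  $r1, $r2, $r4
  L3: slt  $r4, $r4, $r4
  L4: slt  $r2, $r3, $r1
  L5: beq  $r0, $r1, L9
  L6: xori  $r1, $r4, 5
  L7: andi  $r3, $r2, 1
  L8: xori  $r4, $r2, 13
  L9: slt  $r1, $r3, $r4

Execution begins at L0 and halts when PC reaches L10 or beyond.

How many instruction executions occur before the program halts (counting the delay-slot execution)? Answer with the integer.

8

[0] nor  $r2, $r3, $r3  →  {$r0:0, $r1:8, $r2:65525, $r3:10, $r4:11}
[1] beq  $r4, $r3, L8  →  {$r0:0, $r1:8, $r2:65525, $r3:10, $r4:11}  ⟨branch fallthrough⟩
[2] add  $r1, $r2, $r4  →  {$r0:0, $r1:0, $r2:65525, $r3:10, $r4:11}
[3] slt  $r4, $r4, $r4  →  {$r0:0, $r1:0, $r2:65525, $r3:10, $r4:0}
[4] slt  $r2, $r3, $r1  →  {$r0:0, $r1:0, $r2:0, $r3:10, $r4:0}
[5] beq  $r0, $r1, L9  →  {$r0:0, $r1:0, $r2:0, $r3:10, $r4:0}  ⟨branch taken⟩
[6] xori  $r1, $r4, 5  →  {$r0:0, $r1:5, $r2:0, $r3:10, $r4:0}
[9] slt  $r1, $r3, $r4  →  {$r0:0, $r1:0, $r2:0, $r3:10, $r4:0}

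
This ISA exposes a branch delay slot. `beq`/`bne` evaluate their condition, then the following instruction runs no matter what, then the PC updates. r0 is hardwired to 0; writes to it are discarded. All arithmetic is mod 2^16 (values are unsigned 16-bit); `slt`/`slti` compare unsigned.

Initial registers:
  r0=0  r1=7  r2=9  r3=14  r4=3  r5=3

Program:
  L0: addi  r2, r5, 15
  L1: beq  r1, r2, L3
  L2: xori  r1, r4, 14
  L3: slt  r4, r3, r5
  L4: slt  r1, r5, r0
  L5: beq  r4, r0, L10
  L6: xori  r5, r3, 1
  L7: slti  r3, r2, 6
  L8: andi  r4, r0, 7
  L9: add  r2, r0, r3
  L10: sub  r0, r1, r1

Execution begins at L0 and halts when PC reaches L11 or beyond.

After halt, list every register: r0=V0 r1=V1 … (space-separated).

r0=0 r1=0 r2=18 r3=14 r4=0 r5=15

#0 addi  r2, r5, 15 ; 0/7/18/14/3/3
#1 beq  r1, r2, L3 ; 0/7/18/14/3/3 ; →fallthru
#2 xori  r1, r4, 14 ; 0/13/18/14/3/3
#3 slt  r4, r3, r5 ; 0/13/18/14/0/3
#4 slt  r1, r5, r0 ; 0/0/18/14/0/3
#5 beq  r4, r0, L10 ; 0/0/18/14/0/3 ; →target
#6 xori  r5, r3, 1 ; 0/0/18/14/0/15
#10 sub  r0, r1, r1 ; 0/0/18/14/0/15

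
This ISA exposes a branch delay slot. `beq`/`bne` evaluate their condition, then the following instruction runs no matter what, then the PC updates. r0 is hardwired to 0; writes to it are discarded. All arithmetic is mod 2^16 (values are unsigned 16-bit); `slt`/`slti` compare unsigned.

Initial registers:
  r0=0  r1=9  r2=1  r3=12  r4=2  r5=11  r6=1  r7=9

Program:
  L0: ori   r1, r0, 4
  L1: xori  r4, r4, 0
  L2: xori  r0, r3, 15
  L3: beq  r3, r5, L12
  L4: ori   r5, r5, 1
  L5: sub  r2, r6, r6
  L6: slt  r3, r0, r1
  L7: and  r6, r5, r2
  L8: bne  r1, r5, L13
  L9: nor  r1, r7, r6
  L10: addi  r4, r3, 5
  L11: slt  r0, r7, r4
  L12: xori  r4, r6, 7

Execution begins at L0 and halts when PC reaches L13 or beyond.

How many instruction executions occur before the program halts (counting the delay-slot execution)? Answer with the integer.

#0 ori   r1, r0, 4 ; 0/4/1/12/2/11/1/9
#1 xori  r4, r4, 0 ; 0/4/1/12/2/11/1/9
#2 xori  r0, r3, 15 ; 0/4/1/12/2/11/1/9
#3 beq  r3, r5, L12 ; 0/4/1/12/2/11/1/9 ; →fallthru
#4 ori   r5, r5, 1 ; 0/4/1/12/2/11/1/9
#5 sub  r2, r6, r6 ; 0/4/0/12/2/11/1/9
#6 slt  r3, r0, r1 ; 0/4/0/1/2/11/1/9
#7 and  r6, r5, r2 ; 0/4/0/1/2/11/0/9
#8 bne  r1, r5, L13 ; 0/4/0/1/2/11/0/9 ; →target
#9 nor  r1, r7, r6 ; 0/65526/0/1/2/11/0/9

10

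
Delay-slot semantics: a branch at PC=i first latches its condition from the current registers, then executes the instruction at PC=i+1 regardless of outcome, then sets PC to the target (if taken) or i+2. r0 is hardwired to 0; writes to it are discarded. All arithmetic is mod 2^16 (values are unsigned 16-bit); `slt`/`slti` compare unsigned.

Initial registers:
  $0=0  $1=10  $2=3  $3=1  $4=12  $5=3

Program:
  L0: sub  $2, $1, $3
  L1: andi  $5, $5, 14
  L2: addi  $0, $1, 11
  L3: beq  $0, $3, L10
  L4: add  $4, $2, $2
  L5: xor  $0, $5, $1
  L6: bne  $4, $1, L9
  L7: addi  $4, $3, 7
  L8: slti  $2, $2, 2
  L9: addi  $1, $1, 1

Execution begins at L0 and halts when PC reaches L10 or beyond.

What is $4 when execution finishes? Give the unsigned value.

8

[0] sub  $2, $1, $3  →  {$0:0, $1:10, $2:9, $3:1, $4:12, $5:3}
[1] andi  $5, $5, 14  →  {$0:0, $1:10, $2:9, $3:1, $4:12, $5:2}
[2] addi  $0, $1, 11  →  {$0:0, $1:10, $2:9, $3:1, $4:12, $5:2}
[3] beq  $0, $3, L10  →  {$0:0, $1:10, $2:9, $3:1, $4:12, $5:2}  ⟨branch fallthrough⟩
[4] add  $4, $2, $2  →  {$0:0, $1:10, $2:9, $3:1, $4:18, $5:2}
[5] xor  $0, $5, $1  →  {$0:0, $1:10, $2:9, $3:1, $4:18, $5:2}
[6] bne  $4, $1, L9  →  {$0:0, $1:10, $2:9, $3:1, $4:18, $5:2}  ⟨branch taken⟩
[7] addi  $4, $3, 7  →  {$0:0, $1:10, $2:9, $3:1, $4:8, $5:2}
[9] addi  $1, $1, 1  →  {$0:0, $1:11, $2:9, $3:1, $4:8, $5:2}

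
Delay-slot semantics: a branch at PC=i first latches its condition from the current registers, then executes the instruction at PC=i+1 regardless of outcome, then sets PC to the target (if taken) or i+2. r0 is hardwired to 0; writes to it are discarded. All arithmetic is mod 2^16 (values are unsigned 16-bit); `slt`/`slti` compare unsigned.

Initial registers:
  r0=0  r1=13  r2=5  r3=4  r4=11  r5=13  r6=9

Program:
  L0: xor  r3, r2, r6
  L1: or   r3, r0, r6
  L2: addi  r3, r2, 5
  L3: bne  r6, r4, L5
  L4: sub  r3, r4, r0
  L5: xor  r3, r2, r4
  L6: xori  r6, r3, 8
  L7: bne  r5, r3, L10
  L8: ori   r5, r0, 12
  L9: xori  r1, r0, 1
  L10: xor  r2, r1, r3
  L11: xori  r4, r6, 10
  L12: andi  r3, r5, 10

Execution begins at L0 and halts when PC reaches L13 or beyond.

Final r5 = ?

#0 xor  r3, r2, r6 ; 0/13/5/12/11/13/9
#1 or   r3, r0, r6 ; 0/13/5/9/11/13/9
#2 addi  r3, r2, 5 ; 0/13/5/10/11/13/9
#3 bne  r6, r4, L5 ; 0/13/5/10/11/13/9 ; →target
#4 sub  r3, r4, r0 ; 0/13/5/11/11/13/9
#5 xor  r3, r2, r4 ; 0/13/5/14/11/13/9
#6 xori  r6, r3, 8 ; 0/13/5/14/11/13/6
#7 bne  r5, r3, L10 ; 0/13/5/14/11/13/6 ; →target
#8 ori   r5, r0, 12 ; 0/13/5/14/11/12/6
#10 xor  r2, r1, r3 ; 0/13/3/14/11/12/6
#11 xori  r4, r6, 10 ; 0/13/3/14/12/12/6
#12 andi  r3, r5, 10 ; 0/13/3/8/12/12/6

12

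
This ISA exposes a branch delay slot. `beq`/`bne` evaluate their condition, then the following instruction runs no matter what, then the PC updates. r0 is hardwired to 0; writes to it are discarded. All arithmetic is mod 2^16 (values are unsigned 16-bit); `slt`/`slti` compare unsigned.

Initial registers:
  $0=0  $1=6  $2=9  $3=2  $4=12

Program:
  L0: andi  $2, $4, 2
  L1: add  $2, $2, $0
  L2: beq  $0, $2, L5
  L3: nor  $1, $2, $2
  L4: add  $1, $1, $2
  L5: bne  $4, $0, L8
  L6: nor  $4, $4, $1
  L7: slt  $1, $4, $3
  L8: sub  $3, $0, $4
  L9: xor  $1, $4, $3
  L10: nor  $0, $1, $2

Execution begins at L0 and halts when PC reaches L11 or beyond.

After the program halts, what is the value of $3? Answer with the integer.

  step pc=0: andi  $2, $4, 2  regs=(0,6,0,2,12)
  step pc=1: add  $2, $2, $0  regs=(0,6,0,2,12)
  step pc=2: beq  $0, $2, L5  cond=T  regs=(0,6,0,2,12)
  step pc=3: nor  $1, $2, $2  regs=(0,65535,0,2,12)
  step pc=5: bne  $4, $0, L8  cond=T  regs=(0,65535,0,2,12)
  step pc=6: nor  $4, $4, $1  regs=(0,65535,0,2,0)
  step pc=8: sub  $3, $0, $4  regs=(0,65535,0,0,0)
  step pc=9: xor  $1, $4, $3  regs=(0,0,0,0,0)
  step pc=10: nor  $0, $1, $2  regs=(0,0,0,0,0)

0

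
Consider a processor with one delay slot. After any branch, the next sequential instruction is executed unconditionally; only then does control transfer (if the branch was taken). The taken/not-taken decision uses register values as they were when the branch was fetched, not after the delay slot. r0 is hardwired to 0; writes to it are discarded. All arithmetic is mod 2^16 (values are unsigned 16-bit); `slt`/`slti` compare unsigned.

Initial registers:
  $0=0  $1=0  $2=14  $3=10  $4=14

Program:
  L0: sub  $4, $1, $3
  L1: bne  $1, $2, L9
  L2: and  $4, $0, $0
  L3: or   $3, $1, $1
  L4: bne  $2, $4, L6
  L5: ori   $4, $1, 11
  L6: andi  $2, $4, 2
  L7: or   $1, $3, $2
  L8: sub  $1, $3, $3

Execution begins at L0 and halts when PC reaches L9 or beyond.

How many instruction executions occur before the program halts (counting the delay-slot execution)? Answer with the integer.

3

PC=0  sub  $4, $1, $3        | $0=0 $1=0 $2=14 $3=10 $4=65526
PC=1  bne  $1, $2, L9        | $0=0 $1=0 $2=14 $3=10 $4=65526  [TAKEN]
PC=2  and  $4, $0, $0        | $0=0 $1=0 $2=14 $3=10 $4=0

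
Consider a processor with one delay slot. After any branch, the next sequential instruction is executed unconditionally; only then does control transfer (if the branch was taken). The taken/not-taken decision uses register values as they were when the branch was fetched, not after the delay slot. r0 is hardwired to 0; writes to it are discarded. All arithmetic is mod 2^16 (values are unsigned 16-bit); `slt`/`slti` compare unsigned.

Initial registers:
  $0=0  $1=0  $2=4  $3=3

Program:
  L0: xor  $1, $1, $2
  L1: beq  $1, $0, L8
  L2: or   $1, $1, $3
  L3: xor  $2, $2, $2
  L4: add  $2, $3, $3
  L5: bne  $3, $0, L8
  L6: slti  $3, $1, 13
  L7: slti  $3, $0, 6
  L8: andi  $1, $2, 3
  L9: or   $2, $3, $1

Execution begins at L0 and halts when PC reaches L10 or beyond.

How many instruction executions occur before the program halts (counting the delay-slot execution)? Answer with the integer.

PC=0  xor  $1, $1, $2        | $0=0 $1=4 $2=4 $3=3
PC=1  beq  $1, $0, L8        | $0=0 $1=4 $2=4 $3=3  [not taken]
PC=2  or   $1, $1, $3        | $0=0 $1=7 $2=4 $3=3
PC=3  xor  $2, $2, $2        | $0=0 $1=7 $2=0 $3=3
PC=4  add  $2, $3, $3        | $0=0 $1=7 $2=6 $3=3
PC=5  bne  $3, $0, L8        | $0=0 $1=7 $2=6 $3=3  [TAKEN]
PC=6  slti  $3, $1, 13       | $0=0 $1=7 $2=6 $3=1
PC=8  andi  $1, $2, 3        | $0=0 $1=2 $2=6 $3=1
PC=9  or   $2, $3, $1        | $0=0 $1=2 $2=3 $3=1

9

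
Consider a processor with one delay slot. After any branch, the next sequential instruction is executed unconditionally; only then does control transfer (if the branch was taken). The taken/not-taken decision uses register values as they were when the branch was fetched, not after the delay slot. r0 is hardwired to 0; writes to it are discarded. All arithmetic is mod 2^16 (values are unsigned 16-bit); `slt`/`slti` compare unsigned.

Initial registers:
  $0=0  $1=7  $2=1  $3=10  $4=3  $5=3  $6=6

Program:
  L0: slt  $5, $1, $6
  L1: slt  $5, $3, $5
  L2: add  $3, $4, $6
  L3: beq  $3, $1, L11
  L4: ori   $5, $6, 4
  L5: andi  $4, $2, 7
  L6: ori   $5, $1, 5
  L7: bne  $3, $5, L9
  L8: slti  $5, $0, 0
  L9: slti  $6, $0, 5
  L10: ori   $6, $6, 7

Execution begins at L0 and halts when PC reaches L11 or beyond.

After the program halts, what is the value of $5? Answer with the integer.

[0] slt  $5, $1, $6  →  {$0:0, $1:7, $2:1, $3:10, $4:3, $5:0, $6:6}
[1] slt  $5, $3, $5  →  {$0:0, $1:7, $2:1, $3:10, $4:3, $5:0, $6:6}
[2] add  $3, $4, $6  →  {$0:0, $1:7, $2:1, $3:9, $4:3, $5:0, $6:6}
[3] beq  $3, $1, L11  →  {$0:0, $1:7, $2:1, $3:9, $4:3, $5:0, $6:6}  ⟨branch fallthrough⟩
[4] ori   $5, $6, 4  →  {$0:0, $1:7, $2:1, $3:9, $4:3, $5:6, $6:6}
[5] andi  $4, $2, 7  →  {$0:0, $1:7, $2:1, $3:9, $4:1, $5:6, $6:6}
[6] ori   $5, $1, 5  →  {$0:0, $1:7, $2:1, $3:9, $4:1, $5:7, $6:6}
[7] bne  $3, $5, L9  →  {$0:0, $1:7, $2:1, $3:9, $4:1, $5:7, $6:6}  ⟨branch taken⟩
[8] slti  $5, $0, 0  →  {$0:0, $1:7, $2:1, $3:9, $4:1, $5:0, $6:6}
[9] slti  $6, $0, 5  →  {$0:0, $1:7, $2:1, $3:9, $4:1, $5:0, $6:1}
[10] ori   $6, $6, 7  →  {$0:0, $1:7, $2:1, $3:9, $4:1, $5:0, $6:7}

0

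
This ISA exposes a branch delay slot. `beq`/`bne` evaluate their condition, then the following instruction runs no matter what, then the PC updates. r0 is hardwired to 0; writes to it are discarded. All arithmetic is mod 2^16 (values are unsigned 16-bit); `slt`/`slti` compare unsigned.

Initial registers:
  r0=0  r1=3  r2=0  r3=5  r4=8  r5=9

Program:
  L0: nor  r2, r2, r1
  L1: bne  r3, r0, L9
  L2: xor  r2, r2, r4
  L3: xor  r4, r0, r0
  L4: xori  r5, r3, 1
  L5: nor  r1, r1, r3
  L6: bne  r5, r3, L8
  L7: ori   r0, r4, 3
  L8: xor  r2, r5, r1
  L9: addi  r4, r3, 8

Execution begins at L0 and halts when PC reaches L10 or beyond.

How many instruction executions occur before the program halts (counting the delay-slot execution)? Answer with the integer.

  step pc=0: nor  r2, r2, r1  regs=(0,3,65532,5,8,9)
  step pc=1: bne  r3, r0, L9  cond=T  regs=(0,3,65532,5,8,9)
  step pc=2: xor  r2, r2, r4  regs=(0,3,65524,5,8,9)
  step pc=9: addi  r4, r3, 8  regs=(0,3,65524,5,13,9)

4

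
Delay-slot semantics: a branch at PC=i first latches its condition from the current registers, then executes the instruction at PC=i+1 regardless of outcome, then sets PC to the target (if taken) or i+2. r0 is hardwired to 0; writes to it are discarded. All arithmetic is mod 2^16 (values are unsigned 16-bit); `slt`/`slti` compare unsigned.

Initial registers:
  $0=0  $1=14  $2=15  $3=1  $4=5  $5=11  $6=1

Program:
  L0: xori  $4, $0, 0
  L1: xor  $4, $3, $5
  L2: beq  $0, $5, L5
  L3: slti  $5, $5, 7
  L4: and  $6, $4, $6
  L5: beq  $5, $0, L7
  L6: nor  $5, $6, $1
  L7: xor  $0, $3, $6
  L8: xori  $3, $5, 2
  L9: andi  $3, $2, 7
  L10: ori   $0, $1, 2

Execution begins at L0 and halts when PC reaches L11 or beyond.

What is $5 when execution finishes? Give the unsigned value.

65521

#0 xori  $4, $0, 0 ; 0/14/15/1/0/11/1
#1 xor  $4, $3, $5 ; 0/14/15/1/10/11/1
#2 beq  $0, $5, L5 ; 0/14/15/1/10/11/1 ; →fallthru
#3 slti  $5, $5, 7 ; 0/14/15/1/10/0/1
#4 and  $6, $4, $6 ; 0/14/15/1/10/0/0
#5 beq  $5, $0, L7 ; 0/14/15/1/10/0/0 ; →target
#6 nor  $5, $6, $1 ; 0/14/15/1/10/65521/0
#7 xor  $0, $3, $6 ; 0/14/15/1/10/65521/0
#8 xori  $3, $5, 2 ; 0/14/15/65523/10/65521/0
#9 andi  $3, $2, 7 ; 0/14/15/7/10/65521/0
#10 ori   $0, $1, 2 ; 0/14/15/7/10/65521/0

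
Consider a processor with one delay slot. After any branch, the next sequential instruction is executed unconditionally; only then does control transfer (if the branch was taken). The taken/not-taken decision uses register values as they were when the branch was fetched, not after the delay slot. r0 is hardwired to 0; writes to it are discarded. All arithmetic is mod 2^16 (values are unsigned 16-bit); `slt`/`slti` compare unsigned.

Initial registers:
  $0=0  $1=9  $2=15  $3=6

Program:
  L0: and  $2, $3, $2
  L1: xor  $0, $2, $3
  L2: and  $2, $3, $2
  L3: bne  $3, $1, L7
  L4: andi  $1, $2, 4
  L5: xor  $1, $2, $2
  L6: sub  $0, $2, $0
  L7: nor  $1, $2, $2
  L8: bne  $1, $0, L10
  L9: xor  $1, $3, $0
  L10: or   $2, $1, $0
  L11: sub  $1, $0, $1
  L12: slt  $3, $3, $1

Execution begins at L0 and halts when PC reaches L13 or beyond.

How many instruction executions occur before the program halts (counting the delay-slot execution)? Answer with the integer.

11

PC=0  and  $2, $3, $2        | $0=0 $1=9 $2=6 $3=6
PC=1  xor  $0, $2, $3        | $0=0 $1=9 $2=6 $3=6
PC=2  and  $2, $3, $2        | $0=0 $1=9 $2=6 $3=6
PC=3  bne  $3, $1, L7        | $0=0 $1=9 $2=6 $3=6  [TAKEN]
PC=4  andi  $1, $2, 4        | $0=0 $1=4 $2=6 $3=6
PC=7  nor  $1, $2, $2        | $0=0 $1=65529 $2=6 $3=6
PC=8  bne  $1, $0, L10       | $0=0 $1=65529 $2=6 $3=6  [TAKEN]
PC=9  xor  $1, $3, $0        | $0=0 $1=6 $2=6 $3=6
PC=10 or   $2, $1, $0        | $0=0 $1=6 $2=6 $3=6
PC=11 sub  $1, $0, $1        | $0=0 $1=65530 $2=6 $3=6
PC=12 slt  $3, $3, $1        | $0=0 $1=65530 $2=6 $3=1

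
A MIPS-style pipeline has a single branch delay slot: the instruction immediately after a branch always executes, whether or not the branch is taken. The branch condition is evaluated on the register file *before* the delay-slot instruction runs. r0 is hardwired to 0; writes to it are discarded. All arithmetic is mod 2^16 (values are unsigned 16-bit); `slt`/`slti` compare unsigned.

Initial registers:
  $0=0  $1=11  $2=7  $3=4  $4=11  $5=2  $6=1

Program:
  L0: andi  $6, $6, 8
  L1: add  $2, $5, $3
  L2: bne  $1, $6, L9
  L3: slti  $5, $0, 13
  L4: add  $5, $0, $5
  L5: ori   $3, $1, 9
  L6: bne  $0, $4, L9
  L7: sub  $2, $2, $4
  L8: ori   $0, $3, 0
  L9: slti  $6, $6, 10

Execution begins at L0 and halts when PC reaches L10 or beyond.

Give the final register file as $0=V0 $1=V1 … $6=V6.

#0 andi  $6, $6, 8 ; 0/11/7/4/11/2/0
#1 add  $2, $5, $3 ; 0/11/6/4/11/2/0
#2 bne  $1, $6, L9 ; 0/11/6/4/11/2/0 ; →target
#3 slti  $5, $0, 13 ; 0/11/6/4/11/1/0
#9 slti  $6, $6, 10 ; 0/11/6/4/11/1/1

$0=0 $1=11 $2=6 $3=4 $4=11 $5=1 $6=1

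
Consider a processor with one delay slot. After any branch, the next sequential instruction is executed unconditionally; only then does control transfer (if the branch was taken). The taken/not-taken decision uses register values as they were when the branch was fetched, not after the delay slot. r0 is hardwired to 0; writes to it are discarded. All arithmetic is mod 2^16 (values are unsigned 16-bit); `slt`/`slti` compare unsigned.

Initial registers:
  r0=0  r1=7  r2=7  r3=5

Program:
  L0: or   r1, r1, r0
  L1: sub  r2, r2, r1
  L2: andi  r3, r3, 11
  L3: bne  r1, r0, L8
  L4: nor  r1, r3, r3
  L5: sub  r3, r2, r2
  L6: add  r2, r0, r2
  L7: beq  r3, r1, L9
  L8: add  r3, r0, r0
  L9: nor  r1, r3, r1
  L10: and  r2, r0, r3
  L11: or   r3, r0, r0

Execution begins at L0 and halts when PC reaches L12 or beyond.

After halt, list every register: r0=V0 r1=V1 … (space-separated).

r0=0 r1=1 r2=0 r3=0

[0] or   r1, r1, r0  →  {r0:0, r1:7, r2:7, r3:5}
[1] sub  r2, r2, r1  →  {r0:0, r1:7, r2:0, r3:5}
[2] andi  r3, r3, 11  →  {r0:0, r1:7, r2:0, r3:1}
[3] bne  r1, r0, L8  →  {r0:0, r1:7, r2:0, r3:1}  ⟨branch taken⟩
[4] nor  r1, r3, r3  →  {r0:0, r1:65534, r2:0, r3:1}
[8] add  r3, r0, r0  →  {r0:0, r1:65534, r2:0, r3:0}
[9] nor  r1, r3, r1  →  {r0:0, r1:1, r2:0, r3:0}
[10] and  r2, r0, r3  →  {r0:0, r1:1, r2:0, r3:0}
[11] or   r3, r0, r0  →  {r0:0, r1:1, r2:0, r3:0}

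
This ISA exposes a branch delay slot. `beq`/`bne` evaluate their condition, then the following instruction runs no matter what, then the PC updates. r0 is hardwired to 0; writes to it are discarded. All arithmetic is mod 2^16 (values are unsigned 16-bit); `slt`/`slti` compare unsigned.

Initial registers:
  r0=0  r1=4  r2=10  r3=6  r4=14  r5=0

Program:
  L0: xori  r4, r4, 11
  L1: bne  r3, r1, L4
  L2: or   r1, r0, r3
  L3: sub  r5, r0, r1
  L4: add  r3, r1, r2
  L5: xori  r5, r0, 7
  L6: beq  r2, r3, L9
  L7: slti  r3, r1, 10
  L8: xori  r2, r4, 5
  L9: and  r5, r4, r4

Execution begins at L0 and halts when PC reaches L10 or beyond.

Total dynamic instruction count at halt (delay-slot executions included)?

9

[0] xori  r4, r4, 11  →  {r0:0, r1:4, r2:10, r3:6, r4:5, r5:0}
[1] bne  r3, r1, L4  →  {r0:0, r1:4, r2:10, r3:6, r4:5, r5:0}  ⟨branch taken⟩
[2] or   r1, r0, r3  →  {r0:0, r1:6, r2:10, r3:6, r4:5, r5:0}
[4] add  r3, r1, r2  →  {r0:0, r1:6, r2:10, r3:16, r4:5, r5:0}
[5] xori  r5, r0, 7  →  {r0:0, r1:6, r2:10, r3:16, r4:5, r5:7}
[6] beq  r2, r3, L9  →  {r0:0, r1:6, r2:10, r3:16, r4:5, r5:7}  ⟨branch fallthrough⟩
[7] slti  r3, r1, 10  →  {r0:0, r1:6, r2:10, r3:1, r4:5, r5:7}
[8] xori  r2, r4, 5  →  {r0:0, r1:6, r2:0, r3:1, r4:5, r5:7}
[9] and  r5, r4, r4  →  {r0:0, r1:6, r2:0, r3:1, r4:5, r5:5}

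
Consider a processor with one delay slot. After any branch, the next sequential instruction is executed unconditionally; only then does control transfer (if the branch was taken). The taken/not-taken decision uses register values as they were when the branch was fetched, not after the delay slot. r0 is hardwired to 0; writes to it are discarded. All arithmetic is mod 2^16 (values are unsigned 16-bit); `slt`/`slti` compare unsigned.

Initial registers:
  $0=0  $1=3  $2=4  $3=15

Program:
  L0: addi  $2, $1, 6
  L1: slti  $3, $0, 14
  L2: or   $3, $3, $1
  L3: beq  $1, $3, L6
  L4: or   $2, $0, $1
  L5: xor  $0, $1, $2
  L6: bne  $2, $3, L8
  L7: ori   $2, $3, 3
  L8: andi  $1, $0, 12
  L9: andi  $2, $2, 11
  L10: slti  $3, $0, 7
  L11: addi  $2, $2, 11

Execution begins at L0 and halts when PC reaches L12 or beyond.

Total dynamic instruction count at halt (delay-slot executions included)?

11

#0 addi  $2, $1, 6 ; 0/3/9/15
#1 slti  $3, $0, 14 ; 0/3/9/1
#2 or   $3, $3, $1 ; 0/3/9/3
#3 beq  $1, $3, L6 ; 0/3/9/3 ; →target
#4 or   $2, $0, $1 ; 0/3/3/3
#6 bne  $2, $3, L8 ; 0/3/3/3 ; →fallthru
#7 ori   $2, $3, 3 ; 0/3/3/3
#8 andi  $1, $0, 12 ; 0/0/3/3
#9 andi  $2, $2, 11 ; 0/0/3/3
#10 slti  $3, $0, 7 ; 0/0/3/1
#11 addi  $2, $2, 11 ; 0/0/14/1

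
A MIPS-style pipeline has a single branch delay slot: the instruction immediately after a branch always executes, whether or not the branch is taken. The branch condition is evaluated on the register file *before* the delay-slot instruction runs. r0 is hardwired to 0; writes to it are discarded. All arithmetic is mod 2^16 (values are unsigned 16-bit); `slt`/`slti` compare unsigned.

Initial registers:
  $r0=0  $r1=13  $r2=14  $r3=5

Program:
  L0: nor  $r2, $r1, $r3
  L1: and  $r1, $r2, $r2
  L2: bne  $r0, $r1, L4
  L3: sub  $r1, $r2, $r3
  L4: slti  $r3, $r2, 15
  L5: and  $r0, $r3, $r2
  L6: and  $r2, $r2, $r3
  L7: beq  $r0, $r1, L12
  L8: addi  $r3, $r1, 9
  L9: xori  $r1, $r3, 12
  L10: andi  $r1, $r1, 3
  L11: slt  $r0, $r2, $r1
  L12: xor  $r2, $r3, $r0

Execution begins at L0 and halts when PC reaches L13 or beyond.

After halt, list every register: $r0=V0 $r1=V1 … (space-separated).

$r0=0 $r1=2 $r2=65526 $r3=65526

[0] nor  $r2, $r1, $r3  →  {$r0:0, $r1:13, $r2:65522, $r3:5}
[1] and  $r1, $r2, $r2  →  {$r0:0, $r1:65522, $r2:65522, $r3:5}
[2] bne  $r0, $r1, L4  →  {$r0:0, $r1:65522, $r2:65522, $r3:5}  ⟨branch taken⟩
[3] sub  $r1, $r2, $r3  →  {$r0:0, $r1:65517, $r2:65522, $r3:5}
[4] slti  $r3, $r2, 15  →  {$r0:0, $r1:65517, $r2:65522, $r3:0}
[5] and  $r0, $r3, $r2  →  {$r0:0, $r1:65517, $r2:65522, $r3:0}
[6] and  $r2, $r2, $r3  →  {$r0:0, $r1:65517, $r2:0, $r3:0}
[7] beq  $r0, $r1, L12  →  {$r0:0, $r1:65517, $r2:0, $r3:0}  ⟨branch fallthrough⟩
[8] addi  $r3, $r1, 9  →  {$r0:0, $r1:65517, $r2:0, $r3:65526}
[9] xori  $r1, $r3, 12  →  {$r0:0, $r1:65530, $r2:0, $r3:65526}
[10] andi  $r1, $r1, 3  →  {$r0:0, $r1:2, $r2:0, $r3:65526}
[11] slt  $r0, $r2, $r1  →  {$r0:0, $r1:2, $r2:0, $r3:65526}
[12] xor  $r2, $r3, $r0  →  {$r0:0, $r1:2, $r2:65526, $r3:65526}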